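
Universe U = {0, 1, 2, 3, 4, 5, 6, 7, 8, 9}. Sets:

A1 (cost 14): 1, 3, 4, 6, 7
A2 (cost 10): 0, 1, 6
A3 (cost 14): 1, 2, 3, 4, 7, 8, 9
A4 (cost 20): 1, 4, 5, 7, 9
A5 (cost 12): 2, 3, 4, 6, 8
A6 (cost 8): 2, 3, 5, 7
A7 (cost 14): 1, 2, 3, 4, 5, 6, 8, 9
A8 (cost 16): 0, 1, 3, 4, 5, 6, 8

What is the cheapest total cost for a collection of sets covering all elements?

30

A3, A8 cover every element at cost 14 + 16 = 30.
Any cover uses at least 2 sets; among all covering selections none totals below 30.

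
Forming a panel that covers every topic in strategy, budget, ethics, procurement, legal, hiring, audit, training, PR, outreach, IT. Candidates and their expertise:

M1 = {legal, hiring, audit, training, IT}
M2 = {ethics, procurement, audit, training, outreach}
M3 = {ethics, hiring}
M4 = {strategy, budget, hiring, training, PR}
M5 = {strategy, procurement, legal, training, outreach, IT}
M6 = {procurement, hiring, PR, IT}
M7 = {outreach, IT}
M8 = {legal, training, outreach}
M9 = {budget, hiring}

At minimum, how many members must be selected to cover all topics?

3

M1, M2, M4 together cover {strategy, budget, ethics, procurement, legal, hiring, audit, training, PR, outreach, IT} — every topic.
No 2 of the 9 members cover everything (all 36 pairs fall short), so 3 is minimum.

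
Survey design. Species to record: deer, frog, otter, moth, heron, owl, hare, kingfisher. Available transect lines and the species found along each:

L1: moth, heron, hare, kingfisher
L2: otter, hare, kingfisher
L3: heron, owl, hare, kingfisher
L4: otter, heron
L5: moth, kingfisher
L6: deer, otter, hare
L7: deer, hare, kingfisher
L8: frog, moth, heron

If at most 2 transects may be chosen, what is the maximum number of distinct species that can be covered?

6

Choosing L1, L6 covers {deer, otter, moth, heron, hare, kingfisher} — 6 species.
No choice of 2 transects does better; here frog, owl are left uncovered.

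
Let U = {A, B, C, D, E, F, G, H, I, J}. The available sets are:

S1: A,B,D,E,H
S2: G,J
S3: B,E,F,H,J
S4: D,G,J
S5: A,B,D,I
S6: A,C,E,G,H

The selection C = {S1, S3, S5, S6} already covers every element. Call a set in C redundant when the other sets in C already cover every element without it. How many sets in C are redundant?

1

Drop S1: the rest still cover every element — redundant.
Drop S3: F, J uncovered — not redundant.
Drop S5: I uncovered — not redundant.
Drop S6: C, G uncovered — not redundant.
1 redundant: S1.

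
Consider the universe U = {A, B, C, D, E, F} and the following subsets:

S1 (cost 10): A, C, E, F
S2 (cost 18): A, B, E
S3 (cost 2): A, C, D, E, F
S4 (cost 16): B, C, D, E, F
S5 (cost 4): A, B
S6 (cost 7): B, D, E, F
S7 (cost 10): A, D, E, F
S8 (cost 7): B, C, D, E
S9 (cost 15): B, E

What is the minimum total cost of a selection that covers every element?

6

S3, S5 cover every element at cost 2 + 4 = 6.
Any cover uses at least 2 sets; among all covering selections none totals below 6.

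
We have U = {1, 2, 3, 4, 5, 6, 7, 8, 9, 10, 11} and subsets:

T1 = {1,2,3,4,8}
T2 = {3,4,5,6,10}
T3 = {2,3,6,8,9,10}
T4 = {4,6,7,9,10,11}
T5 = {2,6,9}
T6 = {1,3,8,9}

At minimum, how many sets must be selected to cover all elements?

3

T1, T2, T4 together cover {1, 2, 3, 4, 5, 6, 7, 8, 9, 10, 11} — every element.
No 2 of the 6 sets cover everything (all 15 pairs fall short), so 3 is minimum.
Greedy (largest uncovered first) would take T3, T4, T1, T2 — 4 sets — but 3 suffice.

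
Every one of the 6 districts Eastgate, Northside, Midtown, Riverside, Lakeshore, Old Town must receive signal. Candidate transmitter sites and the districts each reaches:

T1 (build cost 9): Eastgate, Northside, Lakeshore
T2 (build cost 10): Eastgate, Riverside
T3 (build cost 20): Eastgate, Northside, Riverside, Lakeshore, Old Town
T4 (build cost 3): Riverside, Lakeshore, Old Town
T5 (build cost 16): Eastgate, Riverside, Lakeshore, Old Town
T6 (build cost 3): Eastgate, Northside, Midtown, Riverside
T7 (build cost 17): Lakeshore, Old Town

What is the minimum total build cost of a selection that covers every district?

6

T4, T6 cover every district at build cost 3 + 3 = 6.
Any cover uses at least 2 transmitter sites; among all covering selections none totals below 6.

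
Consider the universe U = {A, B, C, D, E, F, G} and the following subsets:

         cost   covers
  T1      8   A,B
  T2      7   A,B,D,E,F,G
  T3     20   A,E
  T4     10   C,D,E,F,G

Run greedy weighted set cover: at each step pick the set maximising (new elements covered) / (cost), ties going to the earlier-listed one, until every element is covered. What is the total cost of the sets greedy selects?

17

Pick 1: T2 adds 6 new (A, B, D, E, F, G) at cost 7 (ratio 6/7).
Pick 2: T4 adds 1 new (C) at cost 10 (ratio 1/10).
Greedy total cost: 7 + 10 = 17.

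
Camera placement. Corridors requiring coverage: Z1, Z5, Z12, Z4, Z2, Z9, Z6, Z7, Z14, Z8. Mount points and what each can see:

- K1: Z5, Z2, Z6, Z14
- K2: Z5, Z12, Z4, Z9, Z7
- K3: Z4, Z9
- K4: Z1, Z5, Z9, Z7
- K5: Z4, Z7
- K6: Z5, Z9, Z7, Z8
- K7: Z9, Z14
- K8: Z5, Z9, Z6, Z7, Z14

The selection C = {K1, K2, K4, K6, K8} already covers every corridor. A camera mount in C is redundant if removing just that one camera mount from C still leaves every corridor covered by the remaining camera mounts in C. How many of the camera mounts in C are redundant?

1

Drop K1: Z2 uncovered — not redundant.
Drop K2: Z12, Z4 uncovered — not redundant.
Drop K4: Z1 uncovered — not redundant.
Drop K6: Z8 uncovered — not redundant.
Drop K8: the rest still cover every corridor — redundant.
1 redundant: K8.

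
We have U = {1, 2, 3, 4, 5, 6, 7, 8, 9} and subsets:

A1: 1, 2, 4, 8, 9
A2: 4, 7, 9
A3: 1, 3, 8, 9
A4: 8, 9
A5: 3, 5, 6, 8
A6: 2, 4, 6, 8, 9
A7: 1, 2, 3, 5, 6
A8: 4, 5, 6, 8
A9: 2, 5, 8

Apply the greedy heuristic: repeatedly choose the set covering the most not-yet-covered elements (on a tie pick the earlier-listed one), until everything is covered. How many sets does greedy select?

Pick 1: A1 covers 5 new elements (1, 2, 4, 8, 9).
Pick 2: A5 covers 3 new elements (3, 5, 6).
Pick 3: A2 covers 1 new elements (7).
Greedy uses 3 sets.

3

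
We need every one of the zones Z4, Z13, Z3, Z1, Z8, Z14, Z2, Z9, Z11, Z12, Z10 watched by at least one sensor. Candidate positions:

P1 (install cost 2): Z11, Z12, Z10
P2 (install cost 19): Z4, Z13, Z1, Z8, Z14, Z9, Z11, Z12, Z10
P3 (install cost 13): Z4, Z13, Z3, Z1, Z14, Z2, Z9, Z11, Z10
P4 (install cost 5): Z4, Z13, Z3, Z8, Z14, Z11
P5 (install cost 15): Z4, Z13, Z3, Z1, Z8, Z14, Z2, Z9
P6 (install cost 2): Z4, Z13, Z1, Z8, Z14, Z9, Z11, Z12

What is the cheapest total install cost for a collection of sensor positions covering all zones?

15

P3, P6 cover every zone at install cost 13 + 2 = 15.
Any cover uses at least 2 sensor positions; among all covering selections none totals below 15.
Greedy by coverage-per-install cost would pick P6, P1, P4, P3 for 22 — worse than the optimum 15.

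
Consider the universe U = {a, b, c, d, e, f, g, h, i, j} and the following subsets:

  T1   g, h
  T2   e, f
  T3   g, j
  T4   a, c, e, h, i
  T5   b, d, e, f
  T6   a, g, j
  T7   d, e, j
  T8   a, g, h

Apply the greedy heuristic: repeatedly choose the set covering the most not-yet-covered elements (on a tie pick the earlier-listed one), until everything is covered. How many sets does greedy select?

3

Pick 1: T4 covers 5 new elements (a, c, e, h, i).
Pick 2: T5 covers 3 new elements (b, d, f).
Pick 3: T3 covers 2 new elements (g, j).
Greedy uses 3 sets.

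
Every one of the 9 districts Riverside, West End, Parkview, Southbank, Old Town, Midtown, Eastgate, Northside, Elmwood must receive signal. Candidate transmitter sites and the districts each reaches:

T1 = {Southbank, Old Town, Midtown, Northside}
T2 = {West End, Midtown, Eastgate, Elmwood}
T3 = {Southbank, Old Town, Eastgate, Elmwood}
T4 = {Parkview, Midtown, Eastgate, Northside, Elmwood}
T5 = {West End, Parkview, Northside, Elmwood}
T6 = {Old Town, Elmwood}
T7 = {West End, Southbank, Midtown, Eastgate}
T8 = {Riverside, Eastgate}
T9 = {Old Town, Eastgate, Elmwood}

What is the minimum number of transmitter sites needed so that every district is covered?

T1, T5, T8 together cover {Riverside, West End, Parkview, Southbank, Old Town, Midtown, Eastgate, Northside, Elmwood} — every district.
No 2 of the 9 transmitter sites cover everything (all 36 pairs fall short), so 3 is minimum.
Greedy (largest uncovered first) would take T4, T1, T2, T8 — 4 transmitter sites — but 3 suffice.

3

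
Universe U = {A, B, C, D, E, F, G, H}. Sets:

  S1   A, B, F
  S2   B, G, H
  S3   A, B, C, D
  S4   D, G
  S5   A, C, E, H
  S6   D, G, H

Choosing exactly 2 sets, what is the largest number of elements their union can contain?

Choosing S1, S5 covers {A, B, C, E, F, H} — 6 elements.
No choice of 2 sets does better; here D, G are left uncovered.

6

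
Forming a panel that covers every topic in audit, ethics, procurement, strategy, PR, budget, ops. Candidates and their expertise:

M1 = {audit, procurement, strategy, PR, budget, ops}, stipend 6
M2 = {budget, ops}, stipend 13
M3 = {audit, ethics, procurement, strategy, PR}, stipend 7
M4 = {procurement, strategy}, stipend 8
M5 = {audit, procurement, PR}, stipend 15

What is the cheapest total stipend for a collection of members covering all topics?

13

M1, M3 cover every topic at stipend 6 + 7 = 13.
Any cover uses at least 2 members; among all covering selections none totals below 13.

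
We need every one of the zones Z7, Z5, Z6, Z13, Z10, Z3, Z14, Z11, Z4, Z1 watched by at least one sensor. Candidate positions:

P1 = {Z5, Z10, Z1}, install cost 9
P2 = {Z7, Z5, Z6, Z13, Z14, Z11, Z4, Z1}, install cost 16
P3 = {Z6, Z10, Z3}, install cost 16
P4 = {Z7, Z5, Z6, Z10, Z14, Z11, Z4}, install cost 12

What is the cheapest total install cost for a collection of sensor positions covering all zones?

P2, P3 cover every zone at install cost 16 + 16 = 32.
Any cover uses at least 2 sensor positions; among all covering selections none totals below 32.

32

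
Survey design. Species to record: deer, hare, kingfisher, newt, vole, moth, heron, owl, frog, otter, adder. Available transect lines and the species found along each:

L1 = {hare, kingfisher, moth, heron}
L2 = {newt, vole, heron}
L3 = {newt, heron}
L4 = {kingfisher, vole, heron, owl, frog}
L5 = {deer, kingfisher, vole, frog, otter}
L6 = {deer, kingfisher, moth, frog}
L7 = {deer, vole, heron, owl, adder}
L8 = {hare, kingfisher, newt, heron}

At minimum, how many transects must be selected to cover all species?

L1, L2, L5, L7 together cover {deer, hare, kingfisher, newt, vole, moth, heron, owl, frog, otter, adder} — every species.
No 3 of the 8 transects cover everything (all 56 triples fall short), so 4 is minimum.
Greedy (largest uncovered first) would take L4, L1, L5, L2, L7 — 5 transects — but 4 suffice.

4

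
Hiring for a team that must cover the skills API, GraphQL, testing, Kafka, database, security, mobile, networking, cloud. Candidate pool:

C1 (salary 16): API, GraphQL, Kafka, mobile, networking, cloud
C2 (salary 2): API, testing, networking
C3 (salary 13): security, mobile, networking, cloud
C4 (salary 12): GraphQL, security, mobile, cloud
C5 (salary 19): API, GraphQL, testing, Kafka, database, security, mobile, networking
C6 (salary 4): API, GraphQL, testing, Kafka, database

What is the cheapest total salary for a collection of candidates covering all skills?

17

C3, C6 cover every skill at salary 13 + 4 = 17.
Any cover uses at least 2 candidates; among all covering selections none totals below 17.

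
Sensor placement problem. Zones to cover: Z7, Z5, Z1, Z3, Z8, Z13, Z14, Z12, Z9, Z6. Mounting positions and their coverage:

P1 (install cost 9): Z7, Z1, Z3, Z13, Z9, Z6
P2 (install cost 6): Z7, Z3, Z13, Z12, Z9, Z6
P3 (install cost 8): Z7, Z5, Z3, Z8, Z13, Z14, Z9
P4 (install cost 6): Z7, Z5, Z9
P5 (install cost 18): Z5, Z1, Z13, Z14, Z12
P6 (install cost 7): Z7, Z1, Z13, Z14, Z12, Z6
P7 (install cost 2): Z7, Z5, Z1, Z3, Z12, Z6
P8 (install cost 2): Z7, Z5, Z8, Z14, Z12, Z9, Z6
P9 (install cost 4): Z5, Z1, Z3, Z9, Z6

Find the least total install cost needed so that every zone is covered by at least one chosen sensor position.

P3, P7 cover every zone at install cost 8 + 2 = 10.
Any cover uses at least 2 sensor positions; among all covering selections none totals below 10.

10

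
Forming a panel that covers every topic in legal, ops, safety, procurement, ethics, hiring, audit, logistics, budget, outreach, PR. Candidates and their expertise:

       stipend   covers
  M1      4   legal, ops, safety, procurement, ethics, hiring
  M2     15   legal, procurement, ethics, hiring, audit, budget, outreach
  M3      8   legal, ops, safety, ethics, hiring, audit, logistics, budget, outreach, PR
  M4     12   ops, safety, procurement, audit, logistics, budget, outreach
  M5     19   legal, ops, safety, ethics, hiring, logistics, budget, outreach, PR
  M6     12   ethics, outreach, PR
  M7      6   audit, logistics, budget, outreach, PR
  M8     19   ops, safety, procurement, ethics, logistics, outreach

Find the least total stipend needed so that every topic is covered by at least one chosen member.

10

M1, M7 cover every topic at stipend 4 + 6 = 10.
Any cover uses at least 2 members; among all covering selections none totals below 10.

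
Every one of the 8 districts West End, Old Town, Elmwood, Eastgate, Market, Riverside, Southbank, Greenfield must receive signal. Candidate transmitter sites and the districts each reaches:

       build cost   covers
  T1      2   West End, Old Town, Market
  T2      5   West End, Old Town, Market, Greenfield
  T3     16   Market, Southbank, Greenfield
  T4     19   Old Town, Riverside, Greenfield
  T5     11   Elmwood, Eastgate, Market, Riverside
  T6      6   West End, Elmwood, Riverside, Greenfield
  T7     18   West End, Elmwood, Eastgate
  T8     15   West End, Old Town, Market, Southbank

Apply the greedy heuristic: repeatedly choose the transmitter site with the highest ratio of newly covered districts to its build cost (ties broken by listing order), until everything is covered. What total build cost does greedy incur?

Pick 1: T1 adds 3 new (West End, Old Town, Market) at build cost 2 (ratio 3/2).
Pick 2: T6 adds 3 new (Elmwood, Riverside, Greenfield) at build cost 6 (ratio 3/6).
Pick 3: T5 adds 1 new (Eastgate) at build cost 11 (ratio 1/11).
Pick 4: T8 adds 1 new (Southbank) at build cost 15 (ratio 1/15).
Greedy total build cost: 2 + 6 + 11 + 15 = 34. (The true optimum is 29, so greedy overshoots here.)

34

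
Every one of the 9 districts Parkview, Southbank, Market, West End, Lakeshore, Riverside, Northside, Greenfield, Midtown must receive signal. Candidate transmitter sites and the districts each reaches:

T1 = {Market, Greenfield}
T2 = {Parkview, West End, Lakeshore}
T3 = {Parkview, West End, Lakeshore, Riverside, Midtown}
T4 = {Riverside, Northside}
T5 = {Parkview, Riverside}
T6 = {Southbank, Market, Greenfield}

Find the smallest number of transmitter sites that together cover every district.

3

T3, T4, T6 together cover {Parkview, Southbank, Market, West End, Lakeshore, Riverside, Northside, Greenfield, Midtown} — every district.
No 2 of the 6 transmitter sites cover everything (all 15 pairs fall short), so 3 is minimum.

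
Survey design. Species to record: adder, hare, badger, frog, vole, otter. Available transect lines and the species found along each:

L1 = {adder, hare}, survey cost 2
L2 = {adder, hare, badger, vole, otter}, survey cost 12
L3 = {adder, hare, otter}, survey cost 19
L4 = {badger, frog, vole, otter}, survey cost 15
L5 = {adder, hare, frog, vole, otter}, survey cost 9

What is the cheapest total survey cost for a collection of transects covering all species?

17

L1, L4 cover every species at survey cost 2 + 15 = 17.
Any cover uses at least 2 transects; among all covering selections none totals below 17.
Greedy by coverage-per-survey cost would pick L1, L5, L2 for 23 — worse than the optimum 17.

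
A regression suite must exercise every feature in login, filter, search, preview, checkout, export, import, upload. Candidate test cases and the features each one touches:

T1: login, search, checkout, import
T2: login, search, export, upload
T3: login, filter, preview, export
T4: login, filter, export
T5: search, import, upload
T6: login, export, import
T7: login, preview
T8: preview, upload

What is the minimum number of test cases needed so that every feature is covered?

T1, T2, T3 together cover {login, filter, search, preview, checkout, export, import, upload} — every feature.
No 2 of the 8 test cases cover everything (all 28 pairs fall short), so 3 is minimum.

3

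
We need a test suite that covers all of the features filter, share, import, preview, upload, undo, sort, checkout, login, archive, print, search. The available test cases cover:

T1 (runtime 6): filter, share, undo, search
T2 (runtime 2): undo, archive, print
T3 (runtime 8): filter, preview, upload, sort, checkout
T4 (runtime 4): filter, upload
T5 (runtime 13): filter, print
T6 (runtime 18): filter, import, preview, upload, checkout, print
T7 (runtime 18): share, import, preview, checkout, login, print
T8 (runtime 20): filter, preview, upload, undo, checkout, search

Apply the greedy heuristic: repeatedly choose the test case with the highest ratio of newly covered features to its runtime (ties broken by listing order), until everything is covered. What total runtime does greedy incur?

Pick 1: T2 adds 3 new (undo, archive, print) at runtime 2 (ratio 3/2).
Pick 2: T3 adds 5 new (filter, preview, upload, sort, checkout) at runtime 8 (ratio 5/8).
Pick 3: T1 adds 2 new (share, search) at runtime 6 (ratio 2/6).
Pick 4: T7 adds 2 new (import, login) at runtime 18 (ratio 2/18).
Greedy total runtime: 2 + 8 + 6 + 18 = 34.

34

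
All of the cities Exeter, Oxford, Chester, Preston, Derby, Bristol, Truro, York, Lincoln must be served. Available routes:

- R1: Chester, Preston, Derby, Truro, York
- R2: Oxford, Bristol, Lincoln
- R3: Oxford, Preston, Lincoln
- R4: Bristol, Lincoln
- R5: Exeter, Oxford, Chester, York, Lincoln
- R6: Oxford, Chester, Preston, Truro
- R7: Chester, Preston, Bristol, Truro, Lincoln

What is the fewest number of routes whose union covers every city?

R1, R2, R5 together cover {Exeter, Oxford, Chester, Preston, Derby, Bristol, Truro, York, Lincoln} — every city.
No 2 of the 7 routes cover everything (all 21 pairs fall short), so 3 is minimum.

3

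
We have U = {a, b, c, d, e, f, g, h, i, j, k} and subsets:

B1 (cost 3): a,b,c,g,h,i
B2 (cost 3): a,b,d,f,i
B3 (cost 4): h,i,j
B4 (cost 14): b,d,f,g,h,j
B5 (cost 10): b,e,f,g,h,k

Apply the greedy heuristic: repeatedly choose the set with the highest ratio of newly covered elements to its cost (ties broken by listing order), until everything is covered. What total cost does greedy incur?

Pick 1: B1 adds 6 new (a, b, c, g, h, i) at cost 3 (ratio 6/3).
Pick 2: B2 adds 2 new (d, f) at cost 3 (ratio 2/3).
Pick 3: B3 adds 1 new (j) at cost 4 (ratio 1/4).
Pick 4: B5 adds 2 new (e, k) at cost 10 (ratio 2/10).
Greedy total cost: 3 + 3 + 4 + 10 = 20.

20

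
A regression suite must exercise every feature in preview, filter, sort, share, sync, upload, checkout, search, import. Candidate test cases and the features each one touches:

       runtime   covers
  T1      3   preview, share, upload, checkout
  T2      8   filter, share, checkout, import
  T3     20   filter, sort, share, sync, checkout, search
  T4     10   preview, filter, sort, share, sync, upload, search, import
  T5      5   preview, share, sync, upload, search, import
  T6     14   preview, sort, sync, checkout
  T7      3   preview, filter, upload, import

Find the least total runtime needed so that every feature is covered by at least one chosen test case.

T1, T4 cover every feature at runtime 3 + 10 = 13.
Any cover uses at least 2 test cases; among all covering selections none totals below 13.

13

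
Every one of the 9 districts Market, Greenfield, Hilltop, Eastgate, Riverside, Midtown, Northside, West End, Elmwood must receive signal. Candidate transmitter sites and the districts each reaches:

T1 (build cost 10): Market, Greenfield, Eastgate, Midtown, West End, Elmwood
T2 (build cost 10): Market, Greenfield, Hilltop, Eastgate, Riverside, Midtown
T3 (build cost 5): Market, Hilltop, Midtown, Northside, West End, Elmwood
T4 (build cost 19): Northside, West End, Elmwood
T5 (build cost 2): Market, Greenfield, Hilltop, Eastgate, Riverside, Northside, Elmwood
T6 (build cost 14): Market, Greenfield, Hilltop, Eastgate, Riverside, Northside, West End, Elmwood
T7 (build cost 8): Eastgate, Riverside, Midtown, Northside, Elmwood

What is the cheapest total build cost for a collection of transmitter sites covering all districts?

T3, T5 cover every district at build cost 5 + 2 = 7.
Any cover uses at least 2 transmitter sites; among all covering selections none totals below 7.

7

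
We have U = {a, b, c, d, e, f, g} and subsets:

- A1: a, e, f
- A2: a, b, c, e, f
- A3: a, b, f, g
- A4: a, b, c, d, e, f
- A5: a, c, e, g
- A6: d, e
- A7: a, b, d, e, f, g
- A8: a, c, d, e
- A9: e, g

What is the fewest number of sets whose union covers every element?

2

A2, A7 together cover {a, b, c, d, e, f, g} — every element.
No single set contains all 7 elements, so 2 is optimal.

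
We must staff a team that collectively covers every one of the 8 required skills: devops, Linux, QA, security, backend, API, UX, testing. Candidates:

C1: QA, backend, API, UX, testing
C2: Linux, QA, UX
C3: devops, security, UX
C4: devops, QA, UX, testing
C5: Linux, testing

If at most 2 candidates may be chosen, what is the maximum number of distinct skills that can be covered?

7

Choosing C1, C3 covers {devops, QA, security, backend, API, UX, testing} — 7 skills.
No choice of 2 candidates does better; here Linux is left uncovered.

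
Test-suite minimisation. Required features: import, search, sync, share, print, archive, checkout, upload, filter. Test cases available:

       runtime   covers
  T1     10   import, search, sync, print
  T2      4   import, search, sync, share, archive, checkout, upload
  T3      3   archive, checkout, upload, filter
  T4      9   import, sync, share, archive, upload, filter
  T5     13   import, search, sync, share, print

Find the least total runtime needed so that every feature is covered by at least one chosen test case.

16

T3, T5 cover every feature at runtime 3 + 13 = 16.
Any cover uses at least 2 test cases; among all covering selections none totals below 16.
Greedy by coverage-per-runtime would pick T2, T3, T1 for 17 — worse than the optimum 16.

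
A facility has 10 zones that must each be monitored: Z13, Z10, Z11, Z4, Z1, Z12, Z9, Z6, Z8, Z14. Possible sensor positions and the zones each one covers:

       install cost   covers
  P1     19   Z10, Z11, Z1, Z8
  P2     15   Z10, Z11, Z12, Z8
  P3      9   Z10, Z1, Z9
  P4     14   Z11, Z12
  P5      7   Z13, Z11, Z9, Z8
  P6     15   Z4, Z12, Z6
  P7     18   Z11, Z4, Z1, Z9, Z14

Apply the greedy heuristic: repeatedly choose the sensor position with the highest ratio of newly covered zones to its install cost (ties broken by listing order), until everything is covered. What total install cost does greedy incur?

Pick 1: P5 adds 4 new (Z13, Z11, Z9, Z8) at install cost 7 (ratio 4/7).
Pick 2: P3 adds 2 new (Z10, Z1) at install cost 9 (ratio 2/9).
Pick 3: P6 adds 3 new (Z4, Z12, Z6) at install cost 15 (ratio 3/15).
Pick 4: P7 adds 1 new (Z14) at install cost 18 (ratio 1/18).
Greedy total install cost: 7 + 9 + 15 + 18 = 49.

49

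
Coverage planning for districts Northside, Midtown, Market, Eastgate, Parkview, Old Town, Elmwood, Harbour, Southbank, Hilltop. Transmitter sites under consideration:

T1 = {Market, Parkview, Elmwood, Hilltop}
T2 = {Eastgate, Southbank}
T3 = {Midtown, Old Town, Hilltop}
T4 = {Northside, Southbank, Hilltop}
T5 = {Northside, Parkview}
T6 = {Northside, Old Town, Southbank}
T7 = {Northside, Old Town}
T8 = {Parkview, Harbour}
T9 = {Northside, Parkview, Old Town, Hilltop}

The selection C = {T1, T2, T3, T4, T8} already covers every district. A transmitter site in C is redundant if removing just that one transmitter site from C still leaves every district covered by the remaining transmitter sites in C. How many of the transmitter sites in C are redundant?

0

Drop T1: Market, Elmwood uncovered — not redundant.
Drop T2: Eastgate uncovered — not redundant.
Drop T3: Midtown, Old Town uncovered — not redundant.
Drop T4: Northside uncovered — not redundant.
Drop T8: Harbour uncovered — not redundant.
None of the transmitter sites in C is redundant.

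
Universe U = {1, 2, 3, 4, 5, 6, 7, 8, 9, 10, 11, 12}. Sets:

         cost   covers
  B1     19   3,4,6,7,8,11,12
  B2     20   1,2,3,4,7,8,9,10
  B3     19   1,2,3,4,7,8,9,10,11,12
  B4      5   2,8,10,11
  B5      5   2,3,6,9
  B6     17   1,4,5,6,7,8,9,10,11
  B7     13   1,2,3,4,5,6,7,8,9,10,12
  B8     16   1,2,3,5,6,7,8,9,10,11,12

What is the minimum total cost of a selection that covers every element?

18

B4, B7 cover every element at cost 5 + 13 = 18.
Any cover uses at least 2 sets; among all covering selections none totals below 18.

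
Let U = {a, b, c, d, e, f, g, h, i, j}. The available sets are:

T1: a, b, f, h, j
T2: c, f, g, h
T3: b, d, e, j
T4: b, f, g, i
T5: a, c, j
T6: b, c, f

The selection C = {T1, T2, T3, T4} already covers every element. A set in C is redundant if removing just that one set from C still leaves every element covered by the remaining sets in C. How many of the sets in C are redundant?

Drop T1: a uncovered — not redundant.
Drop T2: c uncovered — not redundant.
Drop T3: d, e uncovered — not redundant.
Drop T4: i uncovered — not redundant.
None of the sets in C is redundant.

0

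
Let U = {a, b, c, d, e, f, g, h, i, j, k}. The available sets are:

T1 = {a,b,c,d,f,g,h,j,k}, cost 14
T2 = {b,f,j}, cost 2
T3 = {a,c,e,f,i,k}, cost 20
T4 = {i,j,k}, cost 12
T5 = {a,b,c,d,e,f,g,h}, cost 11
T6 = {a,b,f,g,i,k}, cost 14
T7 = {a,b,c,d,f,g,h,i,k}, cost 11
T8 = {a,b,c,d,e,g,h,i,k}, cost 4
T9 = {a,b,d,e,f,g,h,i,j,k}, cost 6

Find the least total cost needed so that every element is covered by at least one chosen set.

6

T2, T8 cover every element at cost 2 + 4 = 6.
Any cover uses at least 2 sets; among all covering selections none totals below 6.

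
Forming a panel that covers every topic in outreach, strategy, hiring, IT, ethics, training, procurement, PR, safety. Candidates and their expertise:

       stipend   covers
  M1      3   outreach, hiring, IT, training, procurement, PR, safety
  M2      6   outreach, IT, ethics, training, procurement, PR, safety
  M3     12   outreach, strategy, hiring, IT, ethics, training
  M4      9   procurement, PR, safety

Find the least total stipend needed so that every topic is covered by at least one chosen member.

15

M1, M3 cover every topic at stipend 3 + 12 = 15.
Any cover uses at least 2 members; among all covering selections none totals below 15.
Greedy by coverage-per-stipend would pick M1, M2, M3 for 21 — worse than the optimum 15.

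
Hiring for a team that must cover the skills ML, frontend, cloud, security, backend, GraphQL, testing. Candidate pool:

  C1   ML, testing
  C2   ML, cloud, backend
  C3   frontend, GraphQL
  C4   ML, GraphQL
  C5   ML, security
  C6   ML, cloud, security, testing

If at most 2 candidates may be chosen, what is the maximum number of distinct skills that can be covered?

Choosing C3, C6 covers {ML, frontend, cloud, security, GraphQL, testing} — 6 skills.
No choice of 2 candidates does better; here backend is left uncovered.

6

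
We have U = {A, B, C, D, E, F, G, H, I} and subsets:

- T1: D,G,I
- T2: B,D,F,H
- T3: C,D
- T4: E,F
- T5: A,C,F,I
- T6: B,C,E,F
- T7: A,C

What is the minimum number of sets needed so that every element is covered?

4

T1, T2, T4, T5 together cover {A, B, C, D, E, F, G, H, I} — every element.
No 3 of the 7 sets cover everything (all 35 triples fall short), so 4 is minimum.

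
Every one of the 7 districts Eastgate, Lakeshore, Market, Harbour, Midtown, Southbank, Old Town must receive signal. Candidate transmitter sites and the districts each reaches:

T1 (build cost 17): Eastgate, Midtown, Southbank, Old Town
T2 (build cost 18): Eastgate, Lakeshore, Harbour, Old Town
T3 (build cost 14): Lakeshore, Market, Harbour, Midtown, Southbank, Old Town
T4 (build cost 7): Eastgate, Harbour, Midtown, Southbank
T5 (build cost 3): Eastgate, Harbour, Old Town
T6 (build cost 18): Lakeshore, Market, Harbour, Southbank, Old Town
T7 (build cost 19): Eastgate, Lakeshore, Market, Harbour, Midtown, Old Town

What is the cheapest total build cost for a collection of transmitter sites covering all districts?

T3, T5 cover every district at build cost 14 + 3 = 17.
Any cover uses at least 2 transmitter sites; among all covering selections none totals below 17.

17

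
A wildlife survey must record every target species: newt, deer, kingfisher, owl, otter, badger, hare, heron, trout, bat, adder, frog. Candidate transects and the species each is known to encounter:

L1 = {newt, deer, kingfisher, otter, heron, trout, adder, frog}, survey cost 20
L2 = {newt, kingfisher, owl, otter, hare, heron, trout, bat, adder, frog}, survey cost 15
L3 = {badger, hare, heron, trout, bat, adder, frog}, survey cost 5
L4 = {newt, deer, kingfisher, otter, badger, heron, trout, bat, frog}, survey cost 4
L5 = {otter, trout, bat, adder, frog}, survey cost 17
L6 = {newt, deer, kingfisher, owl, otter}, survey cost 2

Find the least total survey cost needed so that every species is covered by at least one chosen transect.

L3, L6 cover every species at survey cost 5 + 2 = 7.
Any cover uses at least 2 transects; among all covering selections none totals below 7.

7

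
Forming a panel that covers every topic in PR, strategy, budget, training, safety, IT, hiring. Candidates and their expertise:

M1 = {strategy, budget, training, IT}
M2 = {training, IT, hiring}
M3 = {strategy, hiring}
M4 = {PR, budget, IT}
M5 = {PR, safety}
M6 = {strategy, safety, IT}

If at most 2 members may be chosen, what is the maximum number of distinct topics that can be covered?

6

Choosing M1, M5 covers {PR, strategy, budget, training, safety, IT} — 6 topics.
No choice of 2 members does better; here hiring is left uncovered.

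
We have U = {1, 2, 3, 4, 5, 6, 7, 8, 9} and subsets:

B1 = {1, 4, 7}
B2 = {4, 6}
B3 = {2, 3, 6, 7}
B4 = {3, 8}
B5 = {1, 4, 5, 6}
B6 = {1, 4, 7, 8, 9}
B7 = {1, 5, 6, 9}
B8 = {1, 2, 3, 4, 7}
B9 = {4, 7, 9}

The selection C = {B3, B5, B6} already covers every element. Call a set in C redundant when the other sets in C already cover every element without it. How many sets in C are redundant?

Drop B3: 2, 3 uncovered — not redundant.
Drop B5: 5 uncovered — not redundant.
Drop B6: 8, 9 uncovered — not redundant.
None of the sets in C is redundant.

0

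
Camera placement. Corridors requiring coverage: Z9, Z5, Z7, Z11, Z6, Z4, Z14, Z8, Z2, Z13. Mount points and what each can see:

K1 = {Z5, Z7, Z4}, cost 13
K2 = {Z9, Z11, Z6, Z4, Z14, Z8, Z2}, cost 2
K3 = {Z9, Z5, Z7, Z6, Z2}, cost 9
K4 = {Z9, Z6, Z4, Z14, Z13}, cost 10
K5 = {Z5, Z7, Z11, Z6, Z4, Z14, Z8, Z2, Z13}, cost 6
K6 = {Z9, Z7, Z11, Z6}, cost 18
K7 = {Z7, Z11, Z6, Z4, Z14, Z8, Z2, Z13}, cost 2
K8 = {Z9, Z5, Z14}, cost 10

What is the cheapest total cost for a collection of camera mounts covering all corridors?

K2, K5 cover every corridor at cost 2 + 6 = 8.
Any cover uses at least 2 camera mounts; among all covering selections none totals below 8.
Greedy by coverage-per-cost would pick K7, K2, K5 for 10 — worse than the optimum 8.

8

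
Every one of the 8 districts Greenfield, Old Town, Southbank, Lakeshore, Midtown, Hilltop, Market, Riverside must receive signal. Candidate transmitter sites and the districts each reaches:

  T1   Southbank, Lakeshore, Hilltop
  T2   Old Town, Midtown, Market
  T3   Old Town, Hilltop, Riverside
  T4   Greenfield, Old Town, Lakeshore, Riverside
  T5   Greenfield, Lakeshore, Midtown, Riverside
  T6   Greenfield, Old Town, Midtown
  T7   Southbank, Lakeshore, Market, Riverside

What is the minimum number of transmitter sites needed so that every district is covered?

3

T1, T2, T4 together cover {Greenfield, Old Town, Southbank, Lakeshore, Midtown, Hilltop, Market, Riverside} — every district.
No 2 of the 7 transmitter sites cover everything (all 21 pairs fall short), so 3 is minimum.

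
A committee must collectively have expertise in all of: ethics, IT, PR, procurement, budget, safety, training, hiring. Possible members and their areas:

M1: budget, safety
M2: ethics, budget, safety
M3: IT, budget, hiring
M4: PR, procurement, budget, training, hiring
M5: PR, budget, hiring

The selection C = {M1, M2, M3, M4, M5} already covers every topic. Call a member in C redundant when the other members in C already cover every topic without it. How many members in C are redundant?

2

Drop M1: the rest still cover every topic — redundant.
Drop M2: ethics uncovered — not redundant.
Drop M3: IT uncovered — not redundant.
Drop M4: procurement, training uncovered — not redundant.
Drop M5: the rest still cover every topic — redundant.
2 redundant: M1, M5.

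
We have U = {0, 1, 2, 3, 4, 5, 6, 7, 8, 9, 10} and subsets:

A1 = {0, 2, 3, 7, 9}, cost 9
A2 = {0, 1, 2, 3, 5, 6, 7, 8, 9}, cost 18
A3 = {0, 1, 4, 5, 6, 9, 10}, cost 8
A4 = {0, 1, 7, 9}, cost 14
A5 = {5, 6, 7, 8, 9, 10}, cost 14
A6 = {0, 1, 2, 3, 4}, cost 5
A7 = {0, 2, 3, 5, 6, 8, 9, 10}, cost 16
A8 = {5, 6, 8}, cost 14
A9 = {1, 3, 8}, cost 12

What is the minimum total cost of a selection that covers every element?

19

A5, A6 cover every element at cost 14 + 5 = 19.
Any cover uses at least 2 sets; among all covering selections none totals below 19.
Greedy by coverage-per-cost would pick A6, A3, A5 for 27 — worse than the optimum 19.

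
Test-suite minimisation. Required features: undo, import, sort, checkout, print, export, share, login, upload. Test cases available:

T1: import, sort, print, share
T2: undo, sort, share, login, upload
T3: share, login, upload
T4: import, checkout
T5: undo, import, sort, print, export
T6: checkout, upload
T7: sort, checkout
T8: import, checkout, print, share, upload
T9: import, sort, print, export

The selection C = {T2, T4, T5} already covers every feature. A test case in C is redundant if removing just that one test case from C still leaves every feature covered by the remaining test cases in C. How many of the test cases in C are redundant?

Drop T2: share, login, upload uncovered — not redundant.
Drop T4: checkout uncovered — not redundant.
Drop T5: print, export uncovered — not redundant.
None of the test cases in C is redundant.

0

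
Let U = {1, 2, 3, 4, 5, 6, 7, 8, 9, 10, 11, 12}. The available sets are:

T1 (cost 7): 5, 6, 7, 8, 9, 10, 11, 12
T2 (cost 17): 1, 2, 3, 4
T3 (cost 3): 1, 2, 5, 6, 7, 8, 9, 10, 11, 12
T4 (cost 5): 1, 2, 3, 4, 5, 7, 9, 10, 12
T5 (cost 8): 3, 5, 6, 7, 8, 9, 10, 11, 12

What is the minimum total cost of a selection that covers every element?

T3, T4 cover every element at cost 3 + 5 = 8.
Any cover uses at least 2 sets; among all covering selections none totals below 8.

8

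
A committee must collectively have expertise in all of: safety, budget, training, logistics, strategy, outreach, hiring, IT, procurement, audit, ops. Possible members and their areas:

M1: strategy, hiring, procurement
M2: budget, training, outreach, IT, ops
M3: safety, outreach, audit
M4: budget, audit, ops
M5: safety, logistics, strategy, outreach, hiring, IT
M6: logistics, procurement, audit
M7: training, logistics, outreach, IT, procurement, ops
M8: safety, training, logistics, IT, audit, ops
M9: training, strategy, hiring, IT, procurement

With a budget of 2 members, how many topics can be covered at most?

9

Choosing M1, M8 covers {safety, training, logistics, strategy, hiring, IT, procurement, audit, ops} — 9 topics.
No choice of 2 members does better; here budget, outreach are left uncovered.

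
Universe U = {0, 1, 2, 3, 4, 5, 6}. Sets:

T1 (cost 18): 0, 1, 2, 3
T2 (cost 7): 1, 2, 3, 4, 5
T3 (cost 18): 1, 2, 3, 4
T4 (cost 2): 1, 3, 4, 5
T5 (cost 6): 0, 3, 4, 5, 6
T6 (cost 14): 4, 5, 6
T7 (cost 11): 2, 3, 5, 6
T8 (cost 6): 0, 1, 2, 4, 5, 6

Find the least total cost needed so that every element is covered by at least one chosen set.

T4, T8 cover every element at cost 2 + 6 = 8.
Any cover uses at least 2 sets; among all covering selections none totals below 8.

8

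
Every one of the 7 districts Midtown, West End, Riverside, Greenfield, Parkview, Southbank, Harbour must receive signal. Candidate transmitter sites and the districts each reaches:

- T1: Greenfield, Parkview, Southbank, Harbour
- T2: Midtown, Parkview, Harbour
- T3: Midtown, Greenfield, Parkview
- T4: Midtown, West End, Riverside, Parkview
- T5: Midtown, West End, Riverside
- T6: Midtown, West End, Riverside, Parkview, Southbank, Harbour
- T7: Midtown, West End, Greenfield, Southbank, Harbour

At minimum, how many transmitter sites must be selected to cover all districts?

T1, T4 together cover {Midtown, West End, Riverside, Greenfield, Parkview, Southbank, Harbour} — every district.
No single transmitter site contains all 7 districts, so 2 is optimal.

2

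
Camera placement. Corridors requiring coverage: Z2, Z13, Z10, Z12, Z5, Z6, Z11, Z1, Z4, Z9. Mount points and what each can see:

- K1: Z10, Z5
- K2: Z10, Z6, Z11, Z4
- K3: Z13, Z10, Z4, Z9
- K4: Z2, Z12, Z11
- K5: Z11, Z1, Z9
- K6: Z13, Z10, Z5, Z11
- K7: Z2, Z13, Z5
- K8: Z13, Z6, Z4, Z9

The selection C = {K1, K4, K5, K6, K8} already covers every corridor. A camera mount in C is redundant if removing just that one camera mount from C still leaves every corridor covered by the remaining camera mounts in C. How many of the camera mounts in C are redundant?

2

Drop K1: the rest still cover every corridor — redundant.
Drop K4: Z2, Z12 uncovered — not redundant.
Drop K5: Z1 uncovered — not redundant.
Drop K6: the rest still cover every corridor — redundant.
Drop K8: Z6, Z4 uncovered — not redundant.
2 redundant: K1, K6.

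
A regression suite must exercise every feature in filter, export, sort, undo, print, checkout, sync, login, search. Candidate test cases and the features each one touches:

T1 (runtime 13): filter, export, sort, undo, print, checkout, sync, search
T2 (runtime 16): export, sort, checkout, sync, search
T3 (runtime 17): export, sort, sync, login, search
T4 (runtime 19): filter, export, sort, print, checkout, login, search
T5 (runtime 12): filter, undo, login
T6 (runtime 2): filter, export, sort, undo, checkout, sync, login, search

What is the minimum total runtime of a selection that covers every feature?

T1, T6 cover every feature at runtime 13 + 2 = 15.
Any cover uses at least 2 test cases; among all covering selections none totals below 15.

15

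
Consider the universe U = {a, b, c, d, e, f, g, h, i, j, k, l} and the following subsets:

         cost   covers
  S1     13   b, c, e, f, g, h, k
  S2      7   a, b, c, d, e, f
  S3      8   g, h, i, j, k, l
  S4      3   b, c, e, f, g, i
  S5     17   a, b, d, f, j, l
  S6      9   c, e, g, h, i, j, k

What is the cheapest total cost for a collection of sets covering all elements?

S2, S3 cover every element at cost 7 + 8 = 15.
Any cover uses at least 2 sets; among all covering selections none totals below 15.

15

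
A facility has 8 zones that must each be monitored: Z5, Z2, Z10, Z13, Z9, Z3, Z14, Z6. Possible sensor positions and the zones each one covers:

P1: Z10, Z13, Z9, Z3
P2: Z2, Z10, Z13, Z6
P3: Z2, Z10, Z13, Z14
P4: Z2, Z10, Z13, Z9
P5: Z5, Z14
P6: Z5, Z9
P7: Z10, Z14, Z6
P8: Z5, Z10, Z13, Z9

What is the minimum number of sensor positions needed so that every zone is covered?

3

P1, P2, P5 together cover {Z5, Z2, Z10, Z13, Z9, Z3, Z14, Z6} — every zone.
No 2 of the 8 sensor positions cover everything (all 28 pairs fall short), so 3 is minimum.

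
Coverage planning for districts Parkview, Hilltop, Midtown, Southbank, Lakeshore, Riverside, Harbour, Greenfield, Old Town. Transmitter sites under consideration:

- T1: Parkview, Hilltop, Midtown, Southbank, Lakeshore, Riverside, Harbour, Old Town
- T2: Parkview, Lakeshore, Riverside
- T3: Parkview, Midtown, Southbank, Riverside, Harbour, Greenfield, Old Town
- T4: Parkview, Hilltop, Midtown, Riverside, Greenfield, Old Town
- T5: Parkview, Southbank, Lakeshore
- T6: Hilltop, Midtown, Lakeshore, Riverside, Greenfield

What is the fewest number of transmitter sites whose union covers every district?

2

T1, T3 together cover {Parkview, Hilltop, Midtown, Southbank, Lakeshore, Riverside, Harbour, Greenfield, Old Town} — every district.
No single transmitter site contains all 9 districts, so 2 is optimal.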